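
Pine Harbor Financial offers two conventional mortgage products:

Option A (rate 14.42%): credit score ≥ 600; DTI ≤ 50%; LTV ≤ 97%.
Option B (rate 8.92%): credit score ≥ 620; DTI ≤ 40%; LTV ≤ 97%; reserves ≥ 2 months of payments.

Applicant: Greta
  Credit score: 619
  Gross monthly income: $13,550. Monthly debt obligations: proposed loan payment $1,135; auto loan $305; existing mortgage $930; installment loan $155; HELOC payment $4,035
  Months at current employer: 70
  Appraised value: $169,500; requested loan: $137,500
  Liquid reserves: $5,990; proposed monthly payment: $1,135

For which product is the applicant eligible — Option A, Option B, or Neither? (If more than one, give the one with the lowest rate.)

Option A

Total debts = (1,135 + 305 + 930 + 155 + 4,035) = 6,560; DTI = 6,560/13,550 = 48.4%.
LTV = 137,500/169,500 = 81.1%.
Reserves = 5,990/1,135 = 5.3 months.
Option A: score 619 ≥ 600; DTI 48.4% ≤ 50%; LTV 81.1% ≤ 97% → qualifies.
Option B: score 619 < 620; DTI 48.4% > 40%; LTV 81.1% ≤ 97%; reserves 5.3 ≥ 2 mo → does not qualify.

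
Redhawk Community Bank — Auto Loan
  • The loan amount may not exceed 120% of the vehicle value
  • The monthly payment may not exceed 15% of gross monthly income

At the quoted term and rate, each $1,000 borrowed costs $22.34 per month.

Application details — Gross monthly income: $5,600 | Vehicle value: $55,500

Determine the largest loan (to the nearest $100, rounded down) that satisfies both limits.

$37,600

Payment cap: 15% × $5,600 = $840/month.
At $22.34 per $1,000, that supports 840/22.34 × 1,000 ≈ $37,600 → $37,600.
LTV cap: 120% × $55,500 = $66,600 → $66,600.
Binding constraint: payment-to-income.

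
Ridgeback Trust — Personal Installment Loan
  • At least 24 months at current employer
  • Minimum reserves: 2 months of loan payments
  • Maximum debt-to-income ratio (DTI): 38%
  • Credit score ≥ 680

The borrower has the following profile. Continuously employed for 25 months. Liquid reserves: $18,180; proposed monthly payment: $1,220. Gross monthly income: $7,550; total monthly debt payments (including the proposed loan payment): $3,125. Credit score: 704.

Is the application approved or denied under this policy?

Employment 25 ≥ 24 months
Reserves = 18,180/1,220 = 14.9 months ≥ 2
Debt-to-income = 3,125/7,550 = 41.4% — over 38% limit
Credit score 704 ≥ 680 (meets)
Fails on DTI.

Denied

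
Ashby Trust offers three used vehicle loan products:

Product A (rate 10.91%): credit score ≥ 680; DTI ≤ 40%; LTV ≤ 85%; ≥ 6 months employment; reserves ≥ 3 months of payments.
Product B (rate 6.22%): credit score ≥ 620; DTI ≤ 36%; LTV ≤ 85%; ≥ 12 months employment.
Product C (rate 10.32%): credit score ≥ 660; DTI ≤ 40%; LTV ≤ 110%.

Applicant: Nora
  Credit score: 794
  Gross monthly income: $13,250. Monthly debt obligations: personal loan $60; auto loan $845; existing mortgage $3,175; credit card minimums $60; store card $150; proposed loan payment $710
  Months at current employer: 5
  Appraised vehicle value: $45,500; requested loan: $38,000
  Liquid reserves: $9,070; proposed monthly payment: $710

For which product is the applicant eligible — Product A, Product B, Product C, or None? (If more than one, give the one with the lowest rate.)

Product C

Total debts = (60 + 845 + 3,175 + 60 + 150 + 710) = 5,000; DTI = 5,000/13,250 = 37.7%.
LTV = 38,000/45,500 = 83.5%.
Reserves = 9,070/710 = 12.8 months.
Product A: score 794 ≥ 680; DTI 37.7% ≤ 40%; LTV 83.5% ≤ 85%; employment 5 < 6 mo; reserves 12.8 ≥ 3 mo → does not qualify.
Product B: score 794 ≥ 620; DTI 37.7% > 36%; LTV 83.5% ≤ 85%; employment 5 < 12 mo → does not qualify.
Product C: score 794 ≥ 660; DTI 37.7% ≤ 40%; LTV 83.5% ≤ 110% → qualifies.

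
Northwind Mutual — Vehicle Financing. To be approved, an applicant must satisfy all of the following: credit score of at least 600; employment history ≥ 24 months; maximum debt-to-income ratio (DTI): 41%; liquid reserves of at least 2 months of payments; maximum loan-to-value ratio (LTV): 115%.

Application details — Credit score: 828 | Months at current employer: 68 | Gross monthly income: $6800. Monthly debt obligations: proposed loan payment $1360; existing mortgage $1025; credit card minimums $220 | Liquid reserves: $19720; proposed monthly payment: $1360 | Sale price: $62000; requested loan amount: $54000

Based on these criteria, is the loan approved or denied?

Credit score 828 ≥ 600 (meets)
Employment 68 ≥ 24 months
Total monthly debts = (1,360 + 1,025 + 220) = 2,605. DTI = 2,605/6,800 = 38.3% ≤ 41%
Reserves: 19,720 ÷ 1,360 = 14.5 months (meets 2-month minimum)
Loan-to-value = 54,000/62,000 = 87.1% — pass (115% max)
All criteria satisfied.

Approved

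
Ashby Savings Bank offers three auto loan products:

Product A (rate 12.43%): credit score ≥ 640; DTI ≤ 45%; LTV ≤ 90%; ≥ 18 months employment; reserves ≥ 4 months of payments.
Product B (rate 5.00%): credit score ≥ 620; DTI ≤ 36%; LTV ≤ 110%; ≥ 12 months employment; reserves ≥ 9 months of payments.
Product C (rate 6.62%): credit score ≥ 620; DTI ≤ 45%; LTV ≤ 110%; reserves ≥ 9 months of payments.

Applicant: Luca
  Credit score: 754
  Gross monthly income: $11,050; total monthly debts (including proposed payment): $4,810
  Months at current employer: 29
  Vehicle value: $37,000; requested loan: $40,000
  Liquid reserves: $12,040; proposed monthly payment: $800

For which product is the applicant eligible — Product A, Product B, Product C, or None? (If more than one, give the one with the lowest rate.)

Product C

DTI = 4,810/11,050 = 43.5%.
LTV = 40,000/37,000 = 108.1%.
Reserves = 12,040/800 = 15.1 months.
Product A: score 754 ≥ 640; DTI 43.5% ≤ 45%; LTV 108.1% > 90%; employment 29 ≥ 18 mo; reserves 15.1 ≥ 4 mo → does not qualify.
Product B: score 754 ≥ 620; DTI 43.5% > 36%; LTV 108.1% ≤ 110%; employment 29 ≥ 12 mo; reserves 15.1 ≥ 9 mo → does not qualify.
Product C: score 754 ≥ 620; DTI 43.5% ≤ 45%; LTV 108.1% ≤ 110%; reserves 15.1 ≥ 9 mo → qualifies.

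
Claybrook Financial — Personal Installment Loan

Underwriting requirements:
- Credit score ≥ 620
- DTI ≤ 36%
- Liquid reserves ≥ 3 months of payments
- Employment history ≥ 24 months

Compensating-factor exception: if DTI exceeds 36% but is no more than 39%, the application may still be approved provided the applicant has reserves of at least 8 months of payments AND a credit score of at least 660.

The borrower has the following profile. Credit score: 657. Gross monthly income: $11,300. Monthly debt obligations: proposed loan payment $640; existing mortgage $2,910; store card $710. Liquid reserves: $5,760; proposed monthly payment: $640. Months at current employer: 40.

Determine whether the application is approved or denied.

Denied

Credit score 657 ≥ 620 (meets base)
Total debts = (640 + 2,910 + 710) = 4,260. DTI = 4,260/11,300 = 37.7% > 36% — standard DTI limit exceeded.
Reserves = 5,760/640 = 9.0 months ≥ 3
Employment 40 ≥ 24 months
37.7% falls in the override range (36%–39%), so the compensating-factor test applies.
Reserves 9.0 ≥ 8 months; credit score 657 < 660.
Override conditions not both satisfied; exception does not apply.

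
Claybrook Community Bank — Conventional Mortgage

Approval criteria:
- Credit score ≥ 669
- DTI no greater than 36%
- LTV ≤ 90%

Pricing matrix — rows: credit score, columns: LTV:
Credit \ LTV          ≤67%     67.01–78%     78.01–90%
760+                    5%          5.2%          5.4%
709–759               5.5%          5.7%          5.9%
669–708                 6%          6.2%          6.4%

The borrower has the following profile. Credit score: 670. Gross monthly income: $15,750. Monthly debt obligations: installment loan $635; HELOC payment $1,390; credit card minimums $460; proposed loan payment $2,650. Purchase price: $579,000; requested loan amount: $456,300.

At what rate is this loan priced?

Credit score 670 ≥ 669; Total monthly debts = (635 + 1,390 + 460 + 2,650) = 5,135. DTI: 5,135 ÷ 15,750 = 32.6%, within the 36% cap
Loan-to-value = 456,300/579,000 = 78.8% — pass (90% max)
Score 670 is in the 669–708 band; LTV 78.8% is in the 78.01–90% band → 6.4%.

6.4%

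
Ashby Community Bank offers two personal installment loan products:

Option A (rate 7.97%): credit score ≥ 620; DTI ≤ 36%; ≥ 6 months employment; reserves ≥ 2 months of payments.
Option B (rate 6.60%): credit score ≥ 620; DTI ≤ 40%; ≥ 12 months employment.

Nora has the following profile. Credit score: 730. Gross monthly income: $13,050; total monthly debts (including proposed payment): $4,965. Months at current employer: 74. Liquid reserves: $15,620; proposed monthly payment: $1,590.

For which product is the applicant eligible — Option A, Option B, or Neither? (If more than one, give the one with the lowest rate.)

Option B

DTI = 4,965/13,050 = 38%.
Reserves = 15,620/1,590 = 9.8 months.
Option A: score 730 ≥ 620; DTI 38% > 36%; employment 74 ≥ 6 mo; reserves 9.8 ≥ 2 mo → does not qualify.
Option B: score 730 ≥ 620; DTI 38% ≤ 40%; employment 74 ≥ 12 mo → qualifies.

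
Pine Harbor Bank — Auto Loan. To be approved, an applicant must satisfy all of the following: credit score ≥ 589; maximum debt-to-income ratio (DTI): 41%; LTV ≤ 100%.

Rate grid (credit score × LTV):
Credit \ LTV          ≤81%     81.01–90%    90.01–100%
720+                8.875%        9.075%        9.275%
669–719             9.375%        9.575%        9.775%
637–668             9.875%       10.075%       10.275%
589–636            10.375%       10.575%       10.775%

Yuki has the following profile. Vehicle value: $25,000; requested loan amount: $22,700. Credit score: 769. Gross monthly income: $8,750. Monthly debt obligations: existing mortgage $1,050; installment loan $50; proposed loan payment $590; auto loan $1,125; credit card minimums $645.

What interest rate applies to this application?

Credit score 769 ≥ 589; Total monthly debts = (1,050 + 50 + 590 + 1,125 + 645) = 3,460. DTI: 3,460 ÷ 8,750 = 39.5%, within the 41% cap
LTV: 22,700 ÷ 25,000 = 90.8%, within 100% cap
Row: 769 falls in 720+. Column: 90.8% falls in 90.01–100%. Rate = 9.275%.

9.275%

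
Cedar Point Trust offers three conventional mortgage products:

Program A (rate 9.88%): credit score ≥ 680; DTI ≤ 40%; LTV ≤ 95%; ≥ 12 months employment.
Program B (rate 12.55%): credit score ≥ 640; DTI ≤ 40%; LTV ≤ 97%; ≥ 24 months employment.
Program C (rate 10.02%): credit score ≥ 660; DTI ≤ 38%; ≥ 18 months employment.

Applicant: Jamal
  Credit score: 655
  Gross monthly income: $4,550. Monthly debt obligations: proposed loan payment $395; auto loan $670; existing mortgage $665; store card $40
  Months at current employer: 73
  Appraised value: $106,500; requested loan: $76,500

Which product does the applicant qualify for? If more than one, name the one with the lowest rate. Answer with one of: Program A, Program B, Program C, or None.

Program B

Total debts = (395 + 670 + 665 + 40) = 1,770; DTI = 1,770/4,550 = 38.9%.
LTV = 76,500/106,500 = 71.8%.
Program A: score 655 < 680; DTI 38.9% ≤ 40%; LTV 71.8% ≤ 95%; employment 73 ≥ 12 mo → does not qualify.
Program B: score 655 ≥ 640; DTI 38.9% ≤ 40%; LTV 71.8% ≤ 97%; employment 73 ≥ 24 mo → qualifies.
Program C: score 655 < 660; DTI 38.9% > 38%; employment 73 ≥ 18 mo → does not qualify.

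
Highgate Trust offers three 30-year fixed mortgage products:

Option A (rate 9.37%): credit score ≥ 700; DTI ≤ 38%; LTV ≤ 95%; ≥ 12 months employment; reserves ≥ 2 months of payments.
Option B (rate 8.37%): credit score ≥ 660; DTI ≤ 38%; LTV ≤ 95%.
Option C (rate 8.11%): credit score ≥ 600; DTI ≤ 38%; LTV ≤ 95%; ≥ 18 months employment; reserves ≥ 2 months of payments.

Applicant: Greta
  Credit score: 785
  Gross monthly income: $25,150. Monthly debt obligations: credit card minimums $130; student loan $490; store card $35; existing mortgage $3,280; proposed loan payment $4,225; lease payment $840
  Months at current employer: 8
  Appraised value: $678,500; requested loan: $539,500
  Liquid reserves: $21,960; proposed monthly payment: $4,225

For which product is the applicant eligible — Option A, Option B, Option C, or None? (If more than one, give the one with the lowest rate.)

Option B

Total debts = (130 + 490 + 35 + 3,280 + 4,225 + 840) = 9,000; DTI = 9,000/25,150 = 35.8%.
LTV = 539,500/678,500 = 79.5%.
Reserves = 21,960/4,225 = 5.2 months.
Option A: score 785 ≥ 700; DTI 35.8% ≤ 38%; LTV 79.5% ≤ 95%; employment 8 < 12 mo; reserves 5.2 ≥ 2 mo → does not qualify.
Option B: score 785 ≥ 660; DTI 35.8% ≤ 38%; LTV 79.5% ≤ 95% → qualifies.
Option C: score 785 ≥ 600; DTI 35.8% ≤ 38%; LTV 79.5% ≤ 95%; employment 8 < 18 mo; reserves 5.2 ≥ 2 mo → does not qualify.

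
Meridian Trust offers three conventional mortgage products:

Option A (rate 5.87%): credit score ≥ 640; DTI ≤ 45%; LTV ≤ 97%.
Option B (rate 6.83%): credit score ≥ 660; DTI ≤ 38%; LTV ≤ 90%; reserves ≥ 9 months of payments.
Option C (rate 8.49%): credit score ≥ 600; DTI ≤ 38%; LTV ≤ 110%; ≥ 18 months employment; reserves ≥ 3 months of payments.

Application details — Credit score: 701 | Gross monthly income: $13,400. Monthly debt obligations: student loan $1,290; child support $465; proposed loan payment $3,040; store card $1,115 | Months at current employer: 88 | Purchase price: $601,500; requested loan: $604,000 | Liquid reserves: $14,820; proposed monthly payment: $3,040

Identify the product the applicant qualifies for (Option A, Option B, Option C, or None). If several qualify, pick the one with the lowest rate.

Total debts = (1,290 + 465 + 3,040 + 1,115) = 5,910; DTI = 5,910/13,400 = 44.1%.
LTV = 604,000/601,500 = 100.4%.
Reserves = 14,820/3,040 = 4.9 months.
Option A: score 701 ≥ 640; DTI 44.1% ≤ 45%; LTV 100.4% > 97% → does not qualify.
Option B: score 701 ≥ 660; DTI 44.1% > 38%; LTV 100.4% > 90%; reserves 4.9 < 9 mo → does not qualify.
Option C: score 701 ≥ 600; DTI 44.1% > 38%; LTV 100.4% ≤ 110%; employment 88 ≥ 18 mo; reserves 4.9 ≥ 3 mo → does not qualify.

None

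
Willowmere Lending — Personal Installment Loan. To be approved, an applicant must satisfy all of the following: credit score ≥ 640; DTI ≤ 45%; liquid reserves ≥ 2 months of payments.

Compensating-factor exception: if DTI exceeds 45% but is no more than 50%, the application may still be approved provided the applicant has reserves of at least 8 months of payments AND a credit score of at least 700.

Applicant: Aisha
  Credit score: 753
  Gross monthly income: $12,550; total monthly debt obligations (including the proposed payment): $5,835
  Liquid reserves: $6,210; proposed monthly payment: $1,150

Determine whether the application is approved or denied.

Denied

Credit score 753 ≥ 640 (meets base)
DTI: 5,835 ÷ 12,550 = 46.5%, over the 45% base limit.
Reserves = 6,210/1,150 = 5.4 months ≥ 2
46.5% falls in the override range (45%–50%), so the compensating-factor test applies.
Override check — reserves: 5.4 mo (short of 8); score: 753 (ok).
Compensating-factor requirement not fully met.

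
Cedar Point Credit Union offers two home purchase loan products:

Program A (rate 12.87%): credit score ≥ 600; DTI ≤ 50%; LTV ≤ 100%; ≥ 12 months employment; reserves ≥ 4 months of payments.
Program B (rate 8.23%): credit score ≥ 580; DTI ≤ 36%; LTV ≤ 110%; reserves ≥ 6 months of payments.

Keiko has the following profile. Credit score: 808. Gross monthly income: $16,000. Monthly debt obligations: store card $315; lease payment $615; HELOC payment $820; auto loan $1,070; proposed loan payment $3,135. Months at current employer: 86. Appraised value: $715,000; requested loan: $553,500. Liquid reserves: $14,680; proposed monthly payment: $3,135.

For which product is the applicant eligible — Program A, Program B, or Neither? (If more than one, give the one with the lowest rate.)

Total debts = (315 + 615 + 820 + 1,070 + 3,135) = 5,955; DTI = 5,955/16,000 = 37.2%.
LTV = 553,500/715,000 = 77.4%.
Reserves = 14,680/3,135 = 4.7 months.
Program A: score 808 ≥ 600; DTI 37.2% ≤ 50%; LTV 77.4% ≤ 100%; employment 86 ≥ 12 mo; reserves 4.7 ≥ 4 mo → qualifies.
Program B: score 808 ≥ 580; DTI 37.2% > 36%; LTV 77.4% ≤ 110%; reserves 4.7 < 6 mo → does not qualify.

Program A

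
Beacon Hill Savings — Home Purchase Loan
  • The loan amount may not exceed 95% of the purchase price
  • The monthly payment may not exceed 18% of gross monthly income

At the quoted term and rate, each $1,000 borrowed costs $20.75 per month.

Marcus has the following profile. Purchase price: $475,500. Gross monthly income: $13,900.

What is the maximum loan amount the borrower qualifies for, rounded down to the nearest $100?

Payment cap: 18% × $13,900 = $2,502/month.
At $20.75 per $1,000, that supports 2,502/20.75 × 1,000 ≈ $120,578 → $120,500.
LTV cap: 95% × $475,500 = $451,725 → $451,700.
Binding constraint: payment-to-income.

$120,500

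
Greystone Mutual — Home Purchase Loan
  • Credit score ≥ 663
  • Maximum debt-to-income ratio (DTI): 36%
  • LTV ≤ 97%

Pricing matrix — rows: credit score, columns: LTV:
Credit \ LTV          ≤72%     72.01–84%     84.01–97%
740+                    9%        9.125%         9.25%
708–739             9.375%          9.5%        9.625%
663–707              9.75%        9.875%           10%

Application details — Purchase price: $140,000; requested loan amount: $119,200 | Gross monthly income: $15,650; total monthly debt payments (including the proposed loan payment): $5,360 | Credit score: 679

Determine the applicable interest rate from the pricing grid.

10%

Credit score 679 ≥ 663; DTI: 5,360 ÷ 15,650 = 34.2%, within the 36% cap
Loan-to-value = 119,200/140,000 = 85.1% — pass (97% max)
Score 679 is in the 663–707 band; LTV 85.1% is in the 84.01–97% band → 10%.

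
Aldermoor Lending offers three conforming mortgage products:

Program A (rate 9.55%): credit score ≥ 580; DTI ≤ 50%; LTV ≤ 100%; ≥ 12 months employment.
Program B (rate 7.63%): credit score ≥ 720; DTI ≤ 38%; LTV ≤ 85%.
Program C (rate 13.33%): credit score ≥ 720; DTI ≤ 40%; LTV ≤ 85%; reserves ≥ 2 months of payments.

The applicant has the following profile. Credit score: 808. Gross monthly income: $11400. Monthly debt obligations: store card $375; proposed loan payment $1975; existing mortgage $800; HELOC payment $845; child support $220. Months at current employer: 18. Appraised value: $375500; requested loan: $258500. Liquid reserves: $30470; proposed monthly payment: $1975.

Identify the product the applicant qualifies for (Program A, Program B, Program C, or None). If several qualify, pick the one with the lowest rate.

Total debts = (375 + 1,975 + 800 + 845 + 220) = 4,215; DTI = 4,215/11,400 = 37%.
LTV = 258,500/375,500 = 68.8%.
Reserves = 30,470/1,975 = 15.4 months.
Program A: score 808 ≥ 580; DTI 37% ≤ 50%; LTV 68.8% ≤ 100%; employment 18 ≥ 12 mo → qualifies.
Program B: score 808 ≥ 720; DTI 37% ≤ 38%; LTV 68.8% ≤ 85% → qualifies.
Program C: score 808 ≥ 720; DTI 37% ≤ 40%; LTV 68.8% ≤ 85%; reserves 15.4 ≥ 2 mo → qualifies.
Qualifying: Program A, Program B, Program C. Lowest rate is 7.63% → Program B.

Program B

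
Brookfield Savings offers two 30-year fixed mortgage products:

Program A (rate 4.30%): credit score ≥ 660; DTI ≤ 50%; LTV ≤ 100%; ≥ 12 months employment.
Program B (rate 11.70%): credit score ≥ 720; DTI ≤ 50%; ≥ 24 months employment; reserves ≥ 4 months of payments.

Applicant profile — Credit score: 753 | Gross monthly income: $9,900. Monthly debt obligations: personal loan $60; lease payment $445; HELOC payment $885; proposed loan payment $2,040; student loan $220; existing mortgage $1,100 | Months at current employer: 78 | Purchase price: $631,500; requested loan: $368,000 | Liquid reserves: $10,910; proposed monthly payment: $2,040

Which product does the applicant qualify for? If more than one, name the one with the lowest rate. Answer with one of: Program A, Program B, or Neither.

Total debts = (60 + 445 + 885 + 2,040 + 220 + 1,100) = 4,750; DTI = 4,750/9,900 = 48%.
LTV = 368,000/631,500 = 58.3%.
Reserves = 10,910/2,040 = 5.3 months.
Program A: score 753 ≥ 660; DTI 48% ≤ 50%; LTV 58.3% ≤ 100%; employment 78 ≥ 12 mo → qualifies.
Program B: score 753 ≥ 720; DTI 48% ≤ 50%; employment 78 ≥ 24 mo; reserves 5.3 ≥ 4 mo → qualifies.
Qualifying: Program A, Program B. Lowest rate is 4.30% → Program A.

Program A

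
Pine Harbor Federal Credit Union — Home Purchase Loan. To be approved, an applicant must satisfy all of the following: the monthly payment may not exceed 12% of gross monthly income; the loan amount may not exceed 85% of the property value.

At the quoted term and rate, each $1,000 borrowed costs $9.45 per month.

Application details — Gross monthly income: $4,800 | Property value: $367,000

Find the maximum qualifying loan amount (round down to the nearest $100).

$60,900

Payment cap: 12% × $4,800 = $576/month.
At $9.45 per $1,000, that supports 576/9.45 × 1,000 ≈ $60,952 → $60,900.
LTV cap: 85% × $367,000 = $311,950 → $311,900.
Binding constraint: payment-to-income.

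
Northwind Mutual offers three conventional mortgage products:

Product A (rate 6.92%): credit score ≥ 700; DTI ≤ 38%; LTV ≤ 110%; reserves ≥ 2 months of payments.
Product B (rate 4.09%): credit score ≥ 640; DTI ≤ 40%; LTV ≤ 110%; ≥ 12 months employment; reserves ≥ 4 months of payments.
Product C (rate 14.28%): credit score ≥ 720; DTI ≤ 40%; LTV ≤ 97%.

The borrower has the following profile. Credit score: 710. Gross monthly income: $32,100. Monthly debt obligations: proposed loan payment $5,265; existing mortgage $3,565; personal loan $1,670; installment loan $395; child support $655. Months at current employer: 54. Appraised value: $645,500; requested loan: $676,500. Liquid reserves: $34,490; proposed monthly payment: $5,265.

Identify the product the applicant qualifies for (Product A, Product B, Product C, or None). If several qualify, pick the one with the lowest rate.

Product B

Total debts = (5,265 + 3,565 + 1,670 + 395 + 655) = 11,550; DTI = 11,550/32,100 = 36%.
LTV = 676,500/645,500 = 104.8%.
Reserves = 34,490/5,265 = 6.6 months.
Product A: score 710 ≥ 700; DTI 36% ≤ 38%; LTV 104.8% ≤ 110%; reserves 6.6 ≥ 2 mo → qualifies.
Product B: score 710 ≥ 640; DTI 36% ≤ 40%; LTV 104.8% ≤ 110%; employment 54 ≥ 12 mo; reserves 6.6 ≥ 4 mo → qualifies.
Product C: score 710 < 720; DTI 36% ≤ 40%; LTV 104.8% > 97% → does not qualify.
Qualifying: Product A, Product B. Lowest rate is 4.09% → Product B.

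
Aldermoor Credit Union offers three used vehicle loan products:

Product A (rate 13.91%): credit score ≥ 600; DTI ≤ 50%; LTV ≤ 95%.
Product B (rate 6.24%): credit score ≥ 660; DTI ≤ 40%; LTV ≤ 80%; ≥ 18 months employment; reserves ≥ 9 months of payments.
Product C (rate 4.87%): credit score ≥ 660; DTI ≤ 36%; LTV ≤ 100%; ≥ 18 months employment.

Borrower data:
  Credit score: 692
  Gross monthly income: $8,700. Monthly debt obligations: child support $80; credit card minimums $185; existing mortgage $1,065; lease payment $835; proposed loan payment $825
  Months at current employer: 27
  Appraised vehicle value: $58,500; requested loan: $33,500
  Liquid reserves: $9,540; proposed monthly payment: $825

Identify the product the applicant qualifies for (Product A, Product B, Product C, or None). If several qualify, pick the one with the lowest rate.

Product C

Total debts = (80 + 185 + 1,065 + 835 + 825) = 2,990; DTI = 2,990/8,700 = 34.4%.
LTV = 33,500/58,500 = 57.3%.
Reserves = 9,540/825 = 11.6 months.
Product A: score 692 ≥ 600; DTI 34.4% ≤ 50%; LTV 57.3% ≤ 95% → qualifies.
Product B: score 692 ≥ 660; DTI 34.4% ≤ 40%; LTV 57.3% ≤ 80%; employment 27 ≥ 18 mo; reserves 11.6 ≥ 9 mo → qualifies.
Product C: score 692 ≥ 660; DTI 34.4% ≤ 36%; LTV 57.3% ≤ 100%; employment 27 ≥ 18 mo → qualifies.
Qualifying: Product A, Product B, Product C. Lowest rate is 4.87% → Product C.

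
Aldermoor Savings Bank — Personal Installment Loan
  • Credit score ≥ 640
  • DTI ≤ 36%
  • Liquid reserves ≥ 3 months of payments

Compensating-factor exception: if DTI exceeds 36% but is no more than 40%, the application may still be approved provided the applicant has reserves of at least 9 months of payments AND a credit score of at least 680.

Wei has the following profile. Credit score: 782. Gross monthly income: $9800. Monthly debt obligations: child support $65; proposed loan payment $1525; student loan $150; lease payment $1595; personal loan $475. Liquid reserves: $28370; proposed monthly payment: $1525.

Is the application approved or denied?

Approved

Credit score 782 ≥ 640 (meets base)
Total debts = (65 + 1,525 + 150 + 1,595 + 475) = 3,810. DTI: 3,810 ÷ 9,800 = 38.9%, over the 36% base limit.
Reserves: 28,370 ÷ 1,525 = 18.6 months (meets 3-month minimum)
DTI 38.9% is within the 36%–40% exception band; checking compensating factors.
Reserves 18.6 ≥ 9 months; credit score 782 ≥ 680.
Both override conditions satisfied; DTI exception granted.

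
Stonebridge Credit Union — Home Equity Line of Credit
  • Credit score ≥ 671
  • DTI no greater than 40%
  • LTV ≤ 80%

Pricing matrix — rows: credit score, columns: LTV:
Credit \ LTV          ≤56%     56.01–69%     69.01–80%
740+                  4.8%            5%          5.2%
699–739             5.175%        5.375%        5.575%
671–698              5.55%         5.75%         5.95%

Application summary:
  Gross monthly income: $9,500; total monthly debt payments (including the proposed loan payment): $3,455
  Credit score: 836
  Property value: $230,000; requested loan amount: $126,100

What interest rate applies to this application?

4.8%

Credit score 836 ≥ 671; DTI = 3,455/9,500 = 36.4% ≤ 40%
Loan-to-value = 126,100/230,000 = 54.8% — pass (80% max)
Credit 836 → row 740+; LTV 54.8% → column ≤56%. Grid cell → 4.8%.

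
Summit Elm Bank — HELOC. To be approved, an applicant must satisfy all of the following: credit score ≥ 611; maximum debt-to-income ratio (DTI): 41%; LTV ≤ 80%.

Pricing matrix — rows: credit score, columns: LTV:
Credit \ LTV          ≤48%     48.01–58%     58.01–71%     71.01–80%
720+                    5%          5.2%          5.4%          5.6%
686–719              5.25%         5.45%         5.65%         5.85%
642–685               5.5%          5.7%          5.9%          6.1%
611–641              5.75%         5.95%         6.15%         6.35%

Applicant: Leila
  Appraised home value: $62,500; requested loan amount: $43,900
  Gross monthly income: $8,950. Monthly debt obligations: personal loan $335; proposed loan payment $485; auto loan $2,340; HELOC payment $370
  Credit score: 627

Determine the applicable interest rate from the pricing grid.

Credit score 627 ≥ 611; Total monthly debts = (335 + 485 + 2,340 + 370) = 3,530. DTI: 3,530 ÷ 8,950 = 39.4%, within the 41% cap
LTV = 43,900/62,500 = 70.2% ≤ 80%
Credit 627 → row 611–641; LTV 70.2% → column 58.01–71%. Grid cell → 6.15%.

6.15%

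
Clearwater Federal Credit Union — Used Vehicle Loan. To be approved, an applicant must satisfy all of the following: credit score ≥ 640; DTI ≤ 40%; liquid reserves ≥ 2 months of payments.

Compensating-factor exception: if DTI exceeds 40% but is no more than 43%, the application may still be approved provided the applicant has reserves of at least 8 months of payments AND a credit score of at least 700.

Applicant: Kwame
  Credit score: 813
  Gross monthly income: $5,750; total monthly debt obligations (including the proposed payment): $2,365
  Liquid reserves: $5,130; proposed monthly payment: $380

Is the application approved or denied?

Credit score 813 ≥ 640 (meets base)
DTI: 2,365 ÷ 5,750 = 41.1%, over the 40% base limit.
Reserves = 5,130/380 = 13.5 months ≥ 2
DTI 41.1% is within the 40%–43% exception band; checking compensating factors.
Reserves 13.5 ≥ 8 months; credit score 813 ≥ 700.
Both override conditions satisfied; DTI exception granted.

Approved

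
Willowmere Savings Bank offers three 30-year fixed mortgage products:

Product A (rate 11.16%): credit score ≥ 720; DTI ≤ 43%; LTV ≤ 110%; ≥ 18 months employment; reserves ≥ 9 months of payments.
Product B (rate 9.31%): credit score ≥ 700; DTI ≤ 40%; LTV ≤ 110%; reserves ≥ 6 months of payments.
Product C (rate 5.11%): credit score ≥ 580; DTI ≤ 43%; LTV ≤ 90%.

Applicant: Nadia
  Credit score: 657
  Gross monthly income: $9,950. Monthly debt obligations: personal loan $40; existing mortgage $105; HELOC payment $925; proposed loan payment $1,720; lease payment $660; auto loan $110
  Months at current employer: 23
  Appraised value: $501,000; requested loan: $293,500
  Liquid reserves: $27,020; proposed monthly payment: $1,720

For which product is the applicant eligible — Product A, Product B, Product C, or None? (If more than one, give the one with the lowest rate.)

Total debts = (40 + 105 + 925 + 1,720 + 660 + 110) = 3,560; DTI = 3,560/9,950 = 35.8%.
LTV = 293,500/501,000 = 58.6%.
Reserves = 27,020/1,720 = 15.7 months.
Product A: score 657 < 720; DTI 35.8% ≤ 43%; LTV 58.6% ≤ 110%; employment 23 ≥ 18 mo; reserves 15.7 ≥ 9 mo → does not qualify.
Product B: score 657 < 700; DTI 35.8% ≤ 40%; LTV 58.6% ≤ 110%; reserves 15.7 ≥ 6 mo → does not qualify.
Product C: score 657 ≥ 580; DTI 35.8% ≤ 43%; LTV 58.6% ≤ 90% → qualifies.

Product C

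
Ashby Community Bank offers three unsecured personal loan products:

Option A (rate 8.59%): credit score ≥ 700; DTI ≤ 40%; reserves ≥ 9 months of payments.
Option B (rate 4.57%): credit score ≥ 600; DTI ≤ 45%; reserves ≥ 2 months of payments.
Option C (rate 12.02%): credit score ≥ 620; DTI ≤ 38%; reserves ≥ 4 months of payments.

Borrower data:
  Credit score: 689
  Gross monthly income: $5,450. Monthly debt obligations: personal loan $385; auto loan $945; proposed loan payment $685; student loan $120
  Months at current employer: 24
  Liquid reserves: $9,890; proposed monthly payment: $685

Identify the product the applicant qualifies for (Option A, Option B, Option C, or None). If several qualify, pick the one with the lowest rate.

Total debts = (385 + 945 + 685 + 120) = 2,135; DTI = 2,135/5,450 = 39.2%.
Reserves = 9,890/685 = 14.4 months.
Option A: score 689 < 700; DTI 39.2% ≤ 40%; reserves 14.4 ≥ 9 mo → does not qualify.
Option B: score 689 ≥ 600; DTI 39.2% ≤ 45%; reserves 14.4 ≥ 2 mo → qualifies.
Option C: score 689 ≥ 620; DTI 39.2% > 38%; reserves 14.4 ≥ 4 mo → does not qualify.

Option B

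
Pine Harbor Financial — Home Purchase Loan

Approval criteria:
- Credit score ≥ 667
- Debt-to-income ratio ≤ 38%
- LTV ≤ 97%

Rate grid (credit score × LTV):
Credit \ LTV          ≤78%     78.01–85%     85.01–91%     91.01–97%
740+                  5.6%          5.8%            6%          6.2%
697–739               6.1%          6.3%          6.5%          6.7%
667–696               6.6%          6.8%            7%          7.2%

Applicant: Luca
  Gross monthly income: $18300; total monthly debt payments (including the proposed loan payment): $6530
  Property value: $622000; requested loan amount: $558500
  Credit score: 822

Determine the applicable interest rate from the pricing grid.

6%

Credit score 822 ≥ 667; DTI = 6,530/18,300 = 35.7% ≤ 38%
LTV: 558,500 ÷ 622,000 = 89.8%, within 97% cap
Credit 822 → row 740+; LTV 89.8% → column 85.01–91%. Grid cell → 6%.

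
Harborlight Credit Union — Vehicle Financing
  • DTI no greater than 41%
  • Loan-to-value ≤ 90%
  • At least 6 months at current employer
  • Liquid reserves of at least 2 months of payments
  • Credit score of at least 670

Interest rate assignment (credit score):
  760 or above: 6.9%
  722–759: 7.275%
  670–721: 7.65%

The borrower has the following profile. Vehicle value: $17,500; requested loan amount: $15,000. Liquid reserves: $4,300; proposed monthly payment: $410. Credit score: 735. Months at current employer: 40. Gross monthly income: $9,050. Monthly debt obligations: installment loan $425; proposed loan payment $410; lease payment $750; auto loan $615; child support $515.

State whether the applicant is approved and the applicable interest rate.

Approved at 7.275%

Credit score 735 ≥ 670 (meets minimum)
Employment 40 ≥ 6 months
LTV: 15,000 ÷ 17,500 = 85.7%, within 90% cap
Total monthly debts = (425 + 410 + 750 + 615 + 515) = 2,715. DTI = 2,715/9,050 = 30% ≤ 41%
Reserves: 4,300 ÷ 410 = 10.5 months (meets 2-month minimum)
All requirements met. Score 735 falls in the 722–759 tier → 7.275%.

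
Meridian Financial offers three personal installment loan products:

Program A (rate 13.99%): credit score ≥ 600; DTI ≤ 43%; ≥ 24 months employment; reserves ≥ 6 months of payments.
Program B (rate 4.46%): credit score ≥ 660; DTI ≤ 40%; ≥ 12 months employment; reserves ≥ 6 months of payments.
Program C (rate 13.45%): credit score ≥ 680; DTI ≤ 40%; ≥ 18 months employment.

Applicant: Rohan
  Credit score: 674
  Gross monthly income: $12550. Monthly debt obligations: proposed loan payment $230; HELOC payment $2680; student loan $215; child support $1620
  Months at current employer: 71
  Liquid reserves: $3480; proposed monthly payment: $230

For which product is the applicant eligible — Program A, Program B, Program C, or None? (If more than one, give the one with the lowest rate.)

Total debts = (230 + 2,680 + 215 + 1,620) = 4,745; DTI = 4,745/12,550 = 37.8%.
Reserves = 3,480/230 = 15.1 months.
Program A: score 674 ≥ 600; DTI 37.8% ≤ 43%; employment 71 ≥ 24 mo; reserves 15.1 ≥ 6 mo → qualifies.
Program B: score 674 ≥ 660; DTI 37.8% ≤ 40%; employment 71 ≥ 12 mo; reserves 15.1 ≥ 6 mo → qualifies.
Program C: score 674 < 680; DTI 37.8% ≤ 40%; employment 71 ≥ 18 mo → does not qualify.
Qualifying: Program A, Program B. Lowest rate is 4.46% → Program B.

Program B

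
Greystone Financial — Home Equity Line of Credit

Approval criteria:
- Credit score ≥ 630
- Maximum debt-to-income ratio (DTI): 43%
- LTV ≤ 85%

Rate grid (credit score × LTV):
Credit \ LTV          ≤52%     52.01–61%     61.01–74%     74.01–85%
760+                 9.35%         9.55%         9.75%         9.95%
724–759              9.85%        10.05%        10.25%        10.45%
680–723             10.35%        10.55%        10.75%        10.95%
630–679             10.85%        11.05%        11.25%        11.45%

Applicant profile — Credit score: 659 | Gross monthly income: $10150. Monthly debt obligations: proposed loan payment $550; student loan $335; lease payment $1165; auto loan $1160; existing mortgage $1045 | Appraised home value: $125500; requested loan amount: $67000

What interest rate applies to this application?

11.05%

Credit score 659 ≥ 630; Total monthly debts = (550 + 335 + 1,165 + 1,160 + 1,045) = 4,255. Debt-to-income = 4,255/10,150 = 41.9% — meets 43% limit
LTV: 67,000 ÷ 125,500 = 53.4%, within 85% cap
Credit 659 → row 630–679; LTV 53.4% → column 52.01–61%. Grid cell → 11.05%.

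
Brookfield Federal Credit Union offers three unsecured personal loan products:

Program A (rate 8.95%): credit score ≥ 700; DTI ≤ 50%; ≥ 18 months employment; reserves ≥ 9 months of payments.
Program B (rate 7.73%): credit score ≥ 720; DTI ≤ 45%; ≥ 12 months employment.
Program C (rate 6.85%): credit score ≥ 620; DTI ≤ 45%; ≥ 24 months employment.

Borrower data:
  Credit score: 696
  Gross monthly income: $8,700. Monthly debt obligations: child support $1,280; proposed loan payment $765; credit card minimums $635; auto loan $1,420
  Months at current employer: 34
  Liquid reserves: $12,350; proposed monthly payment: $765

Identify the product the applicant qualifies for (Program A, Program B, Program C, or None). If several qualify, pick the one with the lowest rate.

None

Total debts = (1,280 + 765 + 635 + 1,420) = 4,100; DTI = 4,100/8,700 = 47.1%.
Reserves = 12,350/765 = 16.1 months.
Program A: score 696 < 700; DTI 47.1% ≤ 50%; employment 34 ≥ 18 mo; reserves 16.1 ≥ 9 mo → does not qualify.
Program B: score 696 < 720; DTI 47.1% > 45%; employment 34 ≥ 12 mo → does not qualify.
Program C: score 696 ≥ 620; DTI 47.1% > 45%; employment 34 ≥ 24 mo → does not qualify.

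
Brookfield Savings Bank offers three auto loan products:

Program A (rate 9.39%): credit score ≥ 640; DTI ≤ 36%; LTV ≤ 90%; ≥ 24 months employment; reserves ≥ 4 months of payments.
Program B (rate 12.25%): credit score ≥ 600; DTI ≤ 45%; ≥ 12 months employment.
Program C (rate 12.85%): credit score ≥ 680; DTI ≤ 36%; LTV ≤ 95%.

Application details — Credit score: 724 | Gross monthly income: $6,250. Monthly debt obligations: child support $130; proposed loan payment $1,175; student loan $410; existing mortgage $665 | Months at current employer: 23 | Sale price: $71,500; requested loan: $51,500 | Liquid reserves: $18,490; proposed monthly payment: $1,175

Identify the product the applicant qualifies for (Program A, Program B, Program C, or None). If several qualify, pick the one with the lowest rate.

Program B

Total debts = (130 + 1,175 + 410 + 665) = 2,380; DTI = 2,380/6,250 = 38.1%.
LTV = 51,500/71,500 = 72%.
Reserves = 18,490/1,175 = 15.7 months.
Program A: score 724 ≥ 640; DTI 38.1% > 36%; LTV 72% ≤ 90%; employment 23 < 24 mo; reserves 15.7 ≥ 4 mo → does not qualify.
Program B: score 724 ≥ 600; DTI 38.1% ≤ 45%; employment 23 ≥ 12 mo → qualifies.
Program C: score 724 ≥ 680; DTI 38.1% > 36%; LTV 72% ≤ 95% → does not qualify.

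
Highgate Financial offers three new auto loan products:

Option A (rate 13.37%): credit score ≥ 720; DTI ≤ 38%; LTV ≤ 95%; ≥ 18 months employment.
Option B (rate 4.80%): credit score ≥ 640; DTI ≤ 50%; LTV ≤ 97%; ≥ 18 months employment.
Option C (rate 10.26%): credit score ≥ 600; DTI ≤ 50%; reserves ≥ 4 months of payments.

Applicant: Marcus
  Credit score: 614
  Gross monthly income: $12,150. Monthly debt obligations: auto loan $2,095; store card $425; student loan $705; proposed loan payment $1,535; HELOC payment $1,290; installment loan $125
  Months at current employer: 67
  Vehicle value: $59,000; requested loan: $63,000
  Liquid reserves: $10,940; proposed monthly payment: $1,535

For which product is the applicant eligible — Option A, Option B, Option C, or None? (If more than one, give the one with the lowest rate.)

Total debts = (2,095 + 425 + 705 + 1,535 + 1,290 + 125) = 6,175; DTI = 6,175/12,150 = 50.8%.
LTV = 63,000/59,000 = 106.8%.
Reserves = 10,940/1,535 = 7.1 months.
Option A: score 614 < 720; DTI 50.8% > 38%; LTV 106.8% > 95%; employment 67 ≥ 18 mo → does not qualify.
Option B: score 614 < 640; DTI 50.8% > 50%; LTV 106.8% > 97%; employment 67 ≥ 18 mo → does not qualify.
Option C: score 614 ≥ 600; DTI 50.8% > 50%; reserves 7.1 ≥ 4 mo → does not qualify.

None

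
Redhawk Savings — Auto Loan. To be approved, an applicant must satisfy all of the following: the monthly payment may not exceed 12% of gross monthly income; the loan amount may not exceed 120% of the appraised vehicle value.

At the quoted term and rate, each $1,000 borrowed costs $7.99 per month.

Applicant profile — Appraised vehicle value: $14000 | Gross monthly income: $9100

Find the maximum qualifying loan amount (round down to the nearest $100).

Payment cap: 12% × $9,100 = $1,092/month.
At $7.99 per $1,000, that supports 1,092/7.99 × 1,000 ≈ $136,670 → $136,600.
LTV cap: 120% × $14,000 = $16,800 → $16,800.
Binding constraint: loan-to-value.

$16,800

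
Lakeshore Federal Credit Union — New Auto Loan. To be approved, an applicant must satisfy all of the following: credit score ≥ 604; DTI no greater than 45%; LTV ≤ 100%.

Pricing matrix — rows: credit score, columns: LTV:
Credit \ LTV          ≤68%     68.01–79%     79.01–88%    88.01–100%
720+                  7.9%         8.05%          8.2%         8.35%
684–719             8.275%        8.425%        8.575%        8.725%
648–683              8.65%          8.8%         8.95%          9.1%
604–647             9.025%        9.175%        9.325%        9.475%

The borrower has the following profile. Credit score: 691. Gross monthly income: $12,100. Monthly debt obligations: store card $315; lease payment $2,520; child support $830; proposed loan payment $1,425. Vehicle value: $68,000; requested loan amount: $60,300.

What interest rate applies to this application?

Credit score 691 ≥ 604; Total monthly debts = (315 + 2,520 + 830 + 1,425) = 5,090. Debt-to-income = 5,090/12,100 = 42.1% — meets 45% limit
LTV = 60,300/68,000 = 88.7% ≤ 100%
Score 691 is in the 684–719 band; LTV 88.7% is in the 88.01–100% band → 8.725%.

8.725%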